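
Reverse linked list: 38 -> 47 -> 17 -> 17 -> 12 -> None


Step 1: curr=38, set curr.next=prev(None) | reversed so far: 38
Step 2: curr=47, set curr.next=prev(38) | reversed so far: 47 -> 38
Step 3: curr=17, set curr.next=prev(47) | reversed so far: 17 -> 47 -> 38
Step 4: curr=17, set curr.next=prev(17) | reversed so far: 17 -> 17 -> 47 -> 38
Step 5: curr=12, set curr.next=prev(17) | reversed so far: 12 -> 17 -> 17 -> 47 -> 38

12 -> 17 -> 17 -> 47 -> 38 -> None


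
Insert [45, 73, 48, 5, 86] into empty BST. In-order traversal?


Insert 45: root
Insert 73: R from 45
Insert 48: R from 45 -> L from 73
Insert 5: L from 45
Insert 86: R from 45 -> R from 73

In-order: [5, 45, 48, 73, 86]


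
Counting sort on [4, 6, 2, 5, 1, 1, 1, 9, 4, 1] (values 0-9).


Input: [4, 6, 2, 5, 1, 1, 1, 9, 4, 1]
Counts: [0, 4, 1, 0, 2, 1, 1, 0, 0, 1]

Sorted: [1, 1, 1, 1, 2, 4, 4, 5, 6, 9]


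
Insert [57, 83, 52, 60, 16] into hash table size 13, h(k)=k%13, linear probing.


Insert 57: h=5 -> slot 5
Insert 83: h=5, 1 probes -> slot 6
Insert 52: h=0 -> slot 0
Insert 60: h=8 -> slot 8
Insert 16: h=3 -> slot 3

Table: [52, None, None, 16, None, 57, 83, None, 60, None, None, None, None]


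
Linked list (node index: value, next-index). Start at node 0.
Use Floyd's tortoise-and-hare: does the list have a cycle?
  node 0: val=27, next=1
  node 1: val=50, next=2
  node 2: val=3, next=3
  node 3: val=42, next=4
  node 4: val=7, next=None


Floyd's tortoise (slow, +1) and hare (fast, +2):
  init: slow=0, fast=0
  step 1: slow=1, fast=2
  step 2: slow=2, fast=4
  step 3: fast -> None, no cycle

Cycle: no


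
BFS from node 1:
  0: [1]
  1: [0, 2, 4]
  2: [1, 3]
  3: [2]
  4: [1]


Visit 1, enqueue [0, 2, 4]
Visit 0, enqueue []
Visit 2, enqueue [3]
Visit 4, enqueue []
Visit 3, enqueue []

BFS order: [1, 0, 2, 4, 3]


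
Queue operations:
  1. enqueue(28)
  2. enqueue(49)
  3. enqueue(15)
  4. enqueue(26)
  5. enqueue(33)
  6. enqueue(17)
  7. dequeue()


enqueue(28) -> [28]
enqueue(49) -> [28, 49]
enqueue(15) -> [28, 49, 15]
enqueue(26) -> [28, 49, 15, 26]
enqueue(33) -> [28, 49, 15, 26, 33]
enqueue(17) -> [28, 49, 15, 26, 33, 17]
dequeue()->28, [49, 15, 26, 33, 17]

Final queue: [49, 15, 26, 33, 17]


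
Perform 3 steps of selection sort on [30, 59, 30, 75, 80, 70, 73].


Initial: [30, 59, 30, 75, 80, 70, 73]
Step 1: min=30 at 0
  Swap: [30, 59, 30, 75, 80, 70, 73]
Step 2: min=30 at 2
  Swap: [30, 30, 59, 75, 80, 70, 73]
Step 3: min=59 at 2
  Swap: [30, 30, 59, 75, 80, 70, 73]

After 3 steps: [30, 30, 59, 75, 80, 70, 73]


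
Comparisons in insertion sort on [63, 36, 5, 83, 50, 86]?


Algorithm: insertion sort
Input: [63, 36, 5, 83, 50, 86]
Sorted: [5, 36, 50, 63, 83, 86]

8


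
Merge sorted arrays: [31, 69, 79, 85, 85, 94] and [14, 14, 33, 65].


Take 14 from B
Take 14 from B
Take 31 from A
Take 33 from B
Take 65 from B

Merged: [14, 14, 31, 33, 65, 69, 79, 85, 85, 94]


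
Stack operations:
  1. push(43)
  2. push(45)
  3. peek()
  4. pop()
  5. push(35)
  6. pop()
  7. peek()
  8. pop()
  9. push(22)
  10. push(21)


push(43) -> [43]
push(45) -> [43, 45]
peek()->45
pop()->45, [43]
push(35) -> [43, 35]
pop()->35, [43]
peek()->43
pop()->43, []
push(22) -> [22]
push(21) -> [22, 21]

Final stack: [22, 21]


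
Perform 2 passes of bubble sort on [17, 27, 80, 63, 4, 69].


Initial: [17, 27, 80, 63, 4, 69]
Pass 1: [17, 27, 63, 4, 69, 80] (3 swaps)
Pass 2: [17, 27, 4, 63, 69, 80] (1 swaps)

After 2 passes: [17, 27, 4, 63, 69, 80]


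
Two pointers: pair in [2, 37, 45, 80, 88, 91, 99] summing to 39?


lo=0(2)+hi=6(99)=101
lo=0(2)+hi=5(91)=93
lo=0(2)+hi=4(88)=90
lo=0(2)+hi=3(80)=82
lo=0(2)+hi=2(45)=47
lo=0(2)+hi=1(37)=39

Yes: 2+37=39


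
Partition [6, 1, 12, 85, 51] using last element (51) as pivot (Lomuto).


Pivot: 51
  6 <= 51: advance i (no swap)
  1 <= 51: advance i (no swap)
  12 <= 51: advance i (no swap)
Place pivot at 3: [6, 1, 12, 51, 85]

Partitioned: [6, 1, 12, 51, 85]


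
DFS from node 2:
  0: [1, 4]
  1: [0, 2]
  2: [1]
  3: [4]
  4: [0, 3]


Visit 2, push [1]
Visit 1, push [0]
Visit 0, push [4]
Visit 4, push [3]
Visit 3, push []

DFS order: [2, 1, 0, 4, 3]


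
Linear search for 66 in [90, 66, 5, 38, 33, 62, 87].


i=0: 90!=66
i=1: 66==66 found!

Found at 1, 2 comps


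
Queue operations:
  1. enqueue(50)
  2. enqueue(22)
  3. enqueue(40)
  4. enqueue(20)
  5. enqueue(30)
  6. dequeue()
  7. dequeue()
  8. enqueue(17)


enqueue(50) -> [50]
enqueue(22) -> [50, 22]
enqueue(40) -> [50, 22, 40]
enqueue(20) -> [50, 22, 40, 20]
enqueue(30) -> [50, 22, 40, 20, 30]
dequeue()->50, [22, 40, 20, 30]
dequeue()->22, [40, 20, 30]
enqueue(17) -> [40, 20, 30, 17]

Final queue: [40, 20, 30, 17]


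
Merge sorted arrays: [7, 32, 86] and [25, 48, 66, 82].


Take 7 from A
Take 25 from B
Take 32 from A
Take 48 from B
Take 66 from B
Take 82 from B

Merged: [7, 25, 32, 48, 66, 82, 86]


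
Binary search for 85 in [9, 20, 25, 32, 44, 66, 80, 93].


Step 1: lo=0, hi=7, mid=3, val=32
Step 2: lo=4, hi=7, mid=5, val=66
Step 3: lo=6, hi=7, mid=6, val=80
Step 4: lo=7, hi=7, mid=7, val=93

Not found


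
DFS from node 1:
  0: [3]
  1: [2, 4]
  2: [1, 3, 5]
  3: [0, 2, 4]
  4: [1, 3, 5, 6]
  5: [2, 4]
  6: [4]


Visit 1, push [4, 2]
Visit 2, push [5, 3]
Visit 3, push [4, 0]
Visit 0, push []
Visit 4, push [6, 5]
Visit 5, push []
Visit 6, push []

DFS order: [1, 2, 3, 0, 4, 5, 6]


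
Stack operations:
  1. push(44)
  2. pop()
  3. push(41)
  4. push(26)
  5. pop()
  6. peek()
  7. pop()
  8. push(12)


push(44) -> [44]
pop()->44, []
push(41) -> [41]
push(26) -> [41, 26]
pop()->26, [41]
peek()->41
pop()->41, []
push(12) -> [12]

Final stack: [12]


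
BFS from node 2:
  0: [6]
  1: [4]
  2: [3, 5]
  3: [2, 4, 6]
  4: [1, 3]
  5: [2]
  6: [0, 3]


Visit 2, enqueue [3, 5]
Visit 3, enqueue [4, 6]
Visit 5, enqueue []
Visit 4, enqueue [1]
Visit 6, enqueue [0]
Visit 1, enqueue []
Visit 0, enqueue []

BFS order: [2, 3, 5, 4, 6, 1, 0]


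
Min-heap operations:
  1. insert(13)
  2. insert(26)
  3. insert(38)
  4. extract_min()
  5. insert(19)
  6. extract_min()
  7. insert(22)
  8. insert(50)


insert(13) -> [13]
insert(26) -> [13, 26]
insert(38) -> [13, 26, 38]
extract_min()->13, [26, 38]
insert(19) -> [19, 38, 26]
extract_min()->19, [26, 38]
insert(22) -> [22, 38, 26]
insert(50) -> [22, 38, 26, 50]

Final heap: [22, 38, 26, 50]


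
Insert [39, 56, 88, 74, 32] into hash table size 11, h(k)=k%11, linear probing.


Insert 39: h=6 -> slot 6
Insert 56: h=1 -> slot 1
Insert 88: h=0 -> slot 0
Insert 74: h=8 -> slot 8
Insert 32: h=10 -> slot 10

Table: [88, 56, None, None, None, None, 39, None, 74, None, 32]


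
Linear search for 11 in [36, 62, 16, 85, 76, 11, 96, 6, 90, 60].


i=0: 36!=11
i=1: 62!=11
i=2: 16!=11
i=3: 85!=11
i=4: 76!=11
i=5: 11==11 found!

Found at 5, 6 comps


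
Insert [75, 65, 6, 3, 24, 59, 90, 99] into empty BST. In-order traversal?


Insert 75: root
Insert 65: L from 75
Insert 6: L from 75 -> L from 65
Insert 3: L from 75 -> L from 65 -> L from 6
Insert 24: L from 75 -> L from 65 -> R from 6
Insert 59: L from 75 -> L from 65 -> R from 6 -> R from 24
Insert 90: R from 75
Insert 99: R from 75 -> R from 90

In-order: [3, 6, 24, 59, 65, 75, 90, 99]


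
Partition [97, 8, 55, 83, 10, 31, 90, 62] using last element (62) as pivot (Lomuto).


Pivot: 62
  8 <= 62: swap -> [8, 97, 55, 83, 10, 31, 90, 62]
  55 <= 62: swap -> [8, 55, 97, 83, 10, 31, 90, 62]
  10 <= 62: swap -> [8, 55, 10, 83, 97, 31, 90, 62]
  31 <= 62: swap -> [8, 55, 10, 31, 97, 83, 90, 62]
Place pivot at 4: [8, 55, 10, 31, 62, 83, 90, 97]

Partitioned: [8, 55, 10, 31, 62, 83, 90, 97]


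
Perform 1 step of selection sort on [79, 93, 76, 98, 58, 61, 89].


Initial: [79, 93, 76, 98, 58, 61, 89]
Step 1: min=58 at 4
  Swap: [58, 93, 76, 98, 79, 61, 89]

After 1 step: [58, 93, 76, 98, 79, 61, 89]


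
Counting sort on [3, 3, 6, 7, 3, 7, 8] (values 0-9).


Input: [3, 3, 6, 7, 3, 7, 8]
Counts: [0, 0, 0, 3, 0, 0, 1, 2, 1, 0]

Sorted: [3, 3, 3, 6, 7, 7, 8]


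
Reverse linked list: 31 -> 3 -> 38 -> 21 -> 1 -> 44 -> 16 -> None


Step 1: curr=31, set curr.next=prev(None) | reversed so far: 31
Step 2: curr=3, set curr.next=prev(31) | reversed so far: 3 -> 31
Step 3: curr=38, set curr.next=prev(3) | reversed so far: 38 -> 3 -> 31
Step 4: curr=21, set curr.next=prev(38) | reversed so far: 21 -> 38 -> 3 -> 31
Step 5: curr=1, set curr.next=prev(21) | reversed so far: 1 -> 21 -> 38 -> 3 -> 31
Step 6: curr=44, set curr.next=prev(1) | reversed so far: 44 -> 1 -> 21 -> 38 -> 3 -> 31
Step 7: curr=16, set curr.next=prev(44) | reversed so far: 16 -> 44 -> 1 -> 21 -> 38 -> 3 -> 31

16 -> 44 -> 1 -> 21 -> 38 -> 3 -> 31 -> None


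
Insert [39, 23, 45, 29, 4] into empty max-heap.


Insert 39: [39]
Insert 23: [39, 23]
Insert 45: [45, 23, 39]
Insert 29: [45, 29, 39, 23]
Insert 4: [45, 29, 39, 23, 4]

Final heap: [45, 29, 39, 23, 4]


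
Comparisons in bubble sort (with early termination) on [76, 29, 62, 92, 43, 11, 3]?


Algorithm: bubble sort (with early termination)
Input: [76, 29, 62, 92, 43, 11, 3]
Sorted: [3, 11, 29, 43, 62, 76, 92]

21


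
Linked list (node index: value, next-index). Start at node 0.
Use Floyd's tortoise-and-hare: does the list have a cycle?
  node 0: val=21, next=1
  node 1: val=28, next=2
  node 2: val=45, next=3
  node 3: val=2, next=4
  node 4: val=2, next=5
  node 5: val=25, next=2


Floyd's tortoise (slow, +1) and hare (fast, +2):
  init: slow=0, fast=0
  step 1: slow=1, fast=2
  step 2: slow=2, fast=4
  step 3: slow=3, fast=2
  step 4: slow=4, fast=4
  slow == fast at node 4: cycle detected

Cycle: yes


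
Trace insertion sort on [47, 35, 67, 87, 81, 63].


Initial: [47, 35, 67, 87, 81, 63]
Insert 35: [35, 47, 67, 87, 81, 63]
Insert 67: [35, 47, 67, 87, 81, 63]
Insert 87: [35, 47, 67, 87, 81, 63]
Insert 81: [35, 47, 67, 81, 87, 63]
Insert 63: [35, 47, 63, 67, 81, 87]

Sorted: [35, 47, 63, 67, 81, 87]


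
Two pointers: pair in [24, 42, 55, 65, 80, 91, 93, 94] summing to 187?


lo=0(24)+hi=7(94)=118
lo=1(42)+hi=7(94)=136
lo=2(55)+hi=7(94)=149
lo=3(65)+hi=7(94)=159
lo=4(80)+hi=7(94)=174
lo=5(91)+hi=7(94)=185
lo=6(93)+hi=7(94)=187

Yes: 93+94=187


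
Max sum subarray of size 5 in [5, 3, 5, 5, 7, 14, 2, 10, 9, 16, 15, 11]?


[0:5]: 25
[1:6]: 34
[2:7]: 33
[3:8]: 38
[4:9]: 42
[5:10]: 51
[6:11]: 52
[7:12]: 61

Max: 61 at [7:12]


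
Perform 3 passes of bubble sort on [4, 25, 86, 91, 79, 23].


Initial: [4, 25, 86, 91, 79, 23]
Pass 1: [4, 25, 86, 79, 23, 91] (2 swaps)
Pass 2: [4, 25, 79, 23, 86, 91] (2 swaps)
Pass 3: [4, 25, 23, 79, 86, 91] (1 swaps)

After 3 passes: [4, 25, 23, 79, 86, 91]


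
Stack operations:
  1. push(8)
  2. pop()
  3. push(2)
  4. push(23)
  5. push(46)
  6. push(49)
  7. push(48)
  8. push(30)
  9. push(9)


push(8) -> [8]
pop()->8, []
push(2) -> [2]
push(23) -> [2, 23]
push(46) -> [2, 23, 46]
push(49) -> [2, 23, 46, 49]
push(48) -> [2, 23, 46, 49, 48]
push(30) -> [2, 23, 46, 49, 48, 30]
push(9) -> [2, 23, 46, 49, 48, 30, 9]

Final stack: [2, 23, 46, 49, 48, 30, 9]


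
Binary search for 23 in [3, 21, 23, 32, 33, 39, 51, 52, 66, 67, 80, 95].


Step 1: lo=0, hi=11, mid=5, val=39
Step 2: lo=0, hi=4, mid=2, val=23

Found at index 2


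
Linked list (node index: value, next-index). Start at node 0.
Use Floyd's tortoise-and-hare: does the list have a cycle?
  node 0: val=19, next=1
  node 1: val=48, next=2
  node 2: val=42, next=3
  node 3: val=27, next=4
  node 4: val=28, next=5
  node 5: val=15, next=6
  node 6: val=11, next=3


Floyd's tortoise (slow, +1) and hare (fast, +2):
  init: slow=0, fast=0
  step 1: slow=1, fast=2
  step 2: slow=2, fast=4
  step 3: slow=3, fast=6
  step 4: slow=4, fast=4
  slow == fast at node 4: cycle detected

Cycle: yes


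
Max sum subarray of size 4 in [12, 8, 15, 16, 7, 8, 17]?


[0:4]: 51
[1:5]: 46
[2:6]: 46
[3:7]: 48

Max: 51 at [0:4]


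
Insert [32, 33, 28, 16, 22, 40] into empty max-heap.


Insert 32: [32]
Insert 33: [33, 32]
Insert 28: [33, 32, 28]
Insert 16: [33, 32, 28, 16]
Insert 22: [33, 32, 28, 16, 22]
Insert 40: [40, 32, 33, 16, 22, 28]

Final heap: [40, 32, 33, 16, 22, 28]


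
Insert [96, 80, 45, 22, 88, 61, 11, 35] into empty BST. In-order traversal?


Insert 96: root
Insert 80: L from 96
Insert 45: L from 96 -> L from 80
Insert 22: L from 96 -> L from 80 -> L from 45
Insert 88: L from 96 -> R from 80
Insert 61: L from 96 -> L from 80 -> R from 45
Insert 11: L from 96 -> L from 80 -> L from 45 -> L from 22
Insert 35: L from 96 -> L from 80 -> L from 45 -> R from 22

In-order: [11, 22, 35, 45, 61, 80, 88, 96]


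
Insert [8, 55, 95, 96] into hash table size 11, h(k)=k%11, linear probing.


Insert 8: h=8 -> slot 8
Insert 55: h=0 -> slot 0
Insert 95: h=7 -> slot 7
Insert 96: h=8, 1 probes -> slot 9

Table: [55, None, None, None, None, None, None, 95, 8, 96, None]


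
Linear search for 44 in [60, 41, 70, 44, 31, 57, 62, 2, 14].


i=0: 60!=44
i=1: 41!=44
i=2: 70!=44
i=3: 44==44 found!

Found at 3, 4 comps


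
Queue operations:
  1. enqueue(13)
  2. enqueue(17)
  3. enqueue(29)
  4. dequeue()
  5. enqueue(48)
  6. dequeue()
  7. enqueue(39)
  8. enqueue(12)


enqueue(13) -> [13]
enqueue(17) -> [13, 17]
enqueue(29) -> [13, 17, 29]
dequeue()->13, [17, 29]
enqueue(48) -> [17, 29, 48]
dequeue()->17, [29, 48]
enqueue(39) -> [29, 48, 39]
enqueue(12) -> [29, 48, 39, 12]

Final queue: [29, 48, 39, 12]


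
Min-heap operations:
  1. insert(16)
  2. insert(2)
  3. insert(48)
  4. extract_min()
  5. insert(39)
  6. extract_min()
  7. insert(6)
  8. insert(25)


insert(16) -> [16]
insert(2) -> [2, 16]
insert(48) -> [2, 16, 48]
extract_min()->2, [16, 48]
insert(39) -> [16, 48, 39]
extract_min()->16, [39, 48]
insert(6) -> [6, 48, 39]
insert(25) -> [6, 25, 39, 48]

Final heap: [6, 25, 39, 48]


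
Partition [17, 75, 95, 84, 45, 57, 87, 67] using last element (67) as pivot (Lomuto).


Pivot: 67
  17 <= 67: advance i (no swap)
  45 <= 67: swap -> [17, 45, 95, 84, 75, 57, 87, 67]
  57 <= 67: swap -> [17, 45, 57, 84, 75, 95, 87, 67]
Place pivot at 3: [17, 45, 57, 67, 75, 95, 87, 84]

Partitioned: [17, 45, 57, 67, 75, 95, 87, 84]


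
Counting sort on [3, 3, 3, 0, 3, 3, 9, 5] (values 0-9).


Input: [3, 3, 3, 0, 3, 3, 9, 5]
Counts: [1, 0, 0, 5, 0, 1, 0, 0, 0, 1]

Sorted: [0, 3, 3, 3, 3, 3, 5, 9]


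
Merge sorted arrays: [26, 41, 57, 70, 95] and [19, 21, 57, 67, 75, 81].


Take 19 from B
Take 21 from B
Take 26 from A
Take 41 from A
Take 57 from A
Take 57 from B
Take 67 from B
Take 70 from A
Take 75 from B
Take 81 from B

Merged: [19, 21, 26, 41, 57, 57, 67, 70, 75, 81, 95]


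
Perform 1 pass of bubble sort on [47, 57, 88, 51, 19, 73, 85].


Initial: [47, 57, 88, 51, 19, 73, 85]
Pass 1: [47, 57, 51, 19, 73, 85, 88] (4 swaps)

After 1 pass: [47, 57, 51, 19, 73, 85, 88]


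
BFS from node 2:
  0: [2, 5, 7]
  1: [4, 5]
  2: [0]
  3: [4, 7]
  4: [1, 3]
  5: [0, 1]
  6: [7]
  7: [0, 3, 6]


Visit 2, enqueue [0]
Visit 0, enqueue [5, 7]
Visit 5, enqueue [1]
Visit 7, enqueue [3, 6]
Visit 1, enqueue [4]
Visit 3, enqueue []
Visit 6, enqueue []
Visit 4, enqueue []

BFS order: [2, 0, 5, 7, 1, 3, 6, 4]


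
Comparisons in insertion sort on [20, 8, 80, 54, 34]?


Algorithm: insertion sort
Input: [20, 8, 80, 54, 34]
Sorted: [8, 20, 34, 54, 80]

7


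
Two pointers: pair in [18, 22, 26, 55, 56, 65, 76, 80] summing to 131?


lo=0(18)+hi=7(80)=98
lo=1(22)+hi=7(80)=102
lo=2(26)+hi=7(80)=106
lo=3(55)+hi=7(80)=135
lo=3(55)+hi=6(76)=131

Yes: 55+76=131


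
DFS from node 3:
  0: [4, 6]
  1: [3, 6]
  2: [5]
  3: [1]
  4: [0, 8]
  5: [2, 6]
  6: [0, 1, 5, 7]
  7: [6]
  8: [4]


Visit 3, push [1]
Visit 1, push [6]
Visit 6, push [7, 5, 0]
Visit 0, push [4]
Visit 4, push [8]
Visit 8, push []
Visit 5, push [2]
Visit 2, push []
Visit 7, push []

DFS order: [3, 1, 6, 0, 4, 8, 5, 2, 7]


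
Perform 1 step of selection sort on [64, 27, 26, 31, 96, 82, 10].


Initial: [64, 27, 26, 31, 96, 82, 10]
Step 1: min=10 at 6
  Swap: [10, 27, 26, 31, 96, 82, 64]

After 1 step: [10, 27, 26, 31, 96, 82, 64]


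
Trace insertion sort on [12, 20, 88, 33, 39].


Initial: [12, 20, 88, 33, 39]
Insert 20: [12, 20, 88, 33, 39]
Insert 88: [12, 20, 88, 33, 39]
Insert 33: [12, 20, 33, 88, 39]
Insert 39: [12, 20, 33, 39, 88]

Sorted: [12, 20, 33, 39, 88]


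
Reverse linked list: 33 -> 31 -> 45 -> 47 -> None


Step 1: curr=33, set curr.next=prev(None) | reversed so far: 33
Step 2: curr=31, set curr.next=prev(33) | reversed so far: 31 -> 33
Step 3: curr=45, set curr.next=prev(31) | reversed so far: 45 -> 31 -> 33
Step 4: curr=47, set curr.next=prev(45) | reversed so far: 47 -> 45 -> 31 -> 33

47 -> 45 -> 31 -> 33 -> None


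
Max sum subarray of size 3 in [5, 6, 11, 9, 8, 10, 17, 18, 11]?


[0:3]: 22
[1:4]: 26
[2:5]: 28
[3:6]: 27
[4:7]: 35
[5:8]: 45
[6:9]: 46

Max: 46 at [6:9]


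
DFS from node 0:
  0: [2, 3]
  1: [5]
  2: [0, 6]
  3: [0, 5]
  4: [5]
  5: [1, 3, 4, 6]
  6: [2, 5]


Visit 0, push [3, 2]
Visit 2, push [6]
Visit 6, push [5]
Visit 5, push [4, 3, 1]
Visit 1, push []
Visit 3, push []
Visit 4, push []

DFS order: [0, 2, 6, 5, 1, 3, 4]


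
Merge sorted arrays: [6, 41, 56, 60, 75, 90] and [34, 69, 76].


Take 6 from A
Take 34 from B
Take 41 from A
Take 56 from A
Take 60 from A
Take 69 from B
Take 75 from A
Take 76 from B

Merged: [6, 34, 41, 56, 60, 69, 75, 76, 90]


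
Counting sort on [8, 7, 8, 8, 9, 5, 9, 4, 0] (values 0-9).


Input: [8, 7, 8, 8, 9, 5, 9, 4, 0]
Counts: [1, 0, 0, 0, 1, 1, 0, 1, 3, 2]

Sorted: [0, 4, 5, 7, 8, 8, 8, 9, 9]


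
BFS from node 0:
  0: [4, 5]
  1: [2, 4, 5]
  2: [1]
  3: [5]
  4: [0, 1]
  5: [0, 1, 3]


Visit 0, enqueue [4, 5]
Visit 4, enqueue [1]
Visit 5, enqueue [3]
Visit 1, enqueue [2]
Visit 3, enqueue []
Visit 2, enqueue []

BFS order: [0, 4, 5, 1, 3, 2]


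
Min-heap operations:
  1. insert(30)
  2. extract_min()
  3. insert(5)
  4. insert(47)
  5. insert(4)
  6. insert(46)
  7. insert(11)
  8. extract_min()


insert(30) -> [30]
extract_min()->30, []
insert(5) -> [5]
insert(47) -> [5, 47]
insert(4) -> [4, 47, 5]
insert(46) -> [4, 46, 5, 47]
insert(11) -> [4, 11, 5, 47, 46]
extract_min()->4, [5, 11, 46, 47]

Final heap: [5, 11, 46, 47]


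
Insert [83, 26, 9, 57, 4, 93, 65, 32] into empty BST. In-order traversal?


Insert 83: root
Insert 26: L from 83
Insert 9: L from 83 -> L from 26
Insert 57: L from 83 -> R from 26
Insert 4: L from 83 -> L from 26 -> L from 9
Insert 93: R from 83
Insert 65: L from 83 -> R from 26 -> R from 57
Insert 32: L from 83 -> R from 26 -> L from 57

In-order: [4, 9, 26, 32, 57, 65, 83, 93]


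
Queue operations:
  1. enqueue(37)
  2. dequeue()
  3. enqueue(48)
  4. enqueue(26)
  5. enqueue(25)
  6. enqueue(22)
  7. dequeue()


enqueue(37) -> [37]
dequeue()->37, []
enqueue(48) -> [48]
enqueue(26) -> [48, 26]
enqueue(25) -> [48, 26, 25]
enqueue(22) -> [48, 26, 25, 22]
dequeue()->48, [26, 25, 22]

Final queue: [26, 25, 22]


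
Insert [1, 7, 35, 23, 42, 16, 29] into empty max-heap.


Insert 1: [1]
Insert 7: [7, 1]
Insert 35: [35, 1, 7]
Insert 23: [35, 23, 7, 1]
Insert 42: [42, 35, 7, 1, 23]
Insert 16: [42, 35, 16, 1, 23, 7]
Insert 29: [42, 35, 29, 1, 23, 7, 16]

Final heap: [42, 35, 29, 1, 23, 7, 16]


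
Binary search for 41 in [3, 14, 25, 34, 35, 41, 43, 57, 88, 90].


Step 1: lo=0, hi=9, mid=4, val=35
Step 2: lo=5, hi=9, mid=7, val=57
Step 3: lo=5, hi=6, mid=5, val=41

Found at index 5


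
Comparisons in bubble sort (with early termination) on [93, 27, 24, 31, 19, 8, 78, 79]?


Algorithm: bubble sort (with early termination)
Input: [93, 27, 24, 31, 19, 8, 78, 79]
Sorted: [8, 19, 24, 27, 31, 78, 79, 93]

27


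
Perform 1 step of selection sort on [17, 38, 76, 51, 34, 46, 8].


Initial: [17, 38, 76, 51, 34, 46, 8]
Step 1: min=8 at 6
  Swap: [8, 38, 76, 51, 34, 46, 17]

After 1 step: [8, 38, 76, 51, 34, 46, 17]


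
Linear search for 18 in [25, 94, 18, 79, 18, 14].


i=0: 25!=18
i=1: 94!=18
i=2: 18==18 found!

Found at 2, 3 comps


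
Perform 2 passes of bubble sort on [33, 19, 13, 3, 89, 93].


Initial: [33, 19, 13, 3, 89, 93]
Pass 1: [19, 13, 3, 33, 89, 93] (3 swaps)
Pass 2: [13, 3, 19, 33, 89, 93] (2 swaps)

After 2 passes: [13, 3, 19, 33, 89, 93]


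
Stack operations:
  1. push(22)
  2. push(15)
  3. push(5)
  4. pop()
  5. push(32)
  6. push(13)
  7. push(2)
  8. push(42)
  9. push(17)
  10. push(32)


push(22) -> [22]
push(15) -> [22, 15]
push(5) -> [22, 15, 5]
pop()->5, [22, 15]
push(32) -> [22, 15, 32]
push(13) -> [22, 15, 32, 13]
push(2) -> [22, 15, 32, 13, 2]
push(42) -> [22, 15, 32, 13, 2, 42]
push(17) -> [22, 15, 32, 13, 2, 42, 17]
push(32) -> [22, 15, 32, 13, 2, 42, 17, 32]

Final stack: [22, 15, 32, 13, 2, 42, 17, 32]


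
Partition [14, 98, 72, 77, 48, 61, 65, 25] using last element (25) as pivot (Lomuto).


Pivot: 25
  14 <= 25: advance i (no swap)
Place pivot at 1: [14, 25, 72, 77, 48, 61, 65, 98]

Partitioned: [14, 25, 72, 77, 48, 61, 65, 98]


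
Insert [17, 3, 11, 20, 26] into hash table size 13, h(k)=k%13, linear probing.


Insert 17: h=4 -> slot 4
Insert 3: h=3 -> slot 3
Insert 11: h=11 -> slot 11
Insert 20: h=7 -> slot 7
Insert 26: h=0 -> slot 0

Table: [26, None, None, 3, 17, None, None, 20, None, None, None, 11, None]


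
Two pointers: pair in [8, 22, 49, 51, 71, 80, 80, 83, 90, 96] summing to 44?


lo=0(8)+hi=9(96)=104
lo=0(8)+hi=8(90)=98
lo=0(8)+hi=7(83)=91
lo=0(8)+hi=6(80)=88
lo=0(8)+hi=5(80)=88
lo=0(8)+hi=4(71)=79
lo=0(8)+hi=3(51)=59
lo=0(8)+hi=2(49)=57
lo=0(8)+hi=1(22)=30

No pair found


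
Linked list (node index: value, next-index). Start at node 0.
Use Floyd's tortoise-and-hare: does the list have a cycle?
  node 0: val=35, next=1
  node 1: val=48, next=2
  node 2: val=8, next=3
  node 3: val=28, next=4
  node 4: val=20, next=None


Floyd's tortoise (slow, +1) and hare (fast, +2):
  init: slow=0, fast=0
  step 1: slow=1, fast=2
  step 2: slow=2, fast=4
  step 3: fast -> None, no cycle

Cycle: no


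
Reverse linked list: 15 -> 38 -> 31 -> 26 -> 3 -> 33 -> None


Step 1: curr=15, set curr.next=prev(None) | reversed so far: 15
Step 2: curr=38, set curr.next=prev(15) | reversed so far: 38 -> 15
Step 3: curr=31, set curr.next=prev(38) | reversed so far: 31 -> 38 -> 15
Step 4: curr=26, set curr.next=prev(31) | reversed so far: 26 -> 31 -> 38 -> 15
Step 5: curr=3, set curr.next=prev(26) | reversed so far: 3 -> 26 -> 31 -> 38 -> 15
Step 6: curr=33, set curr.next=prev(3) | reversed so far: 33 -> 3 -> 26 -> 31 -> 38 -> 15

33 -> 3 -> 26 -> 31 -> 38 -> 15 -> None


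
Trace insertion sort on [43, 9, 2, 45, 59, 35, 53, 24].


Initial: [43, 9, 2, 45, 59, 35, 53, 24]
Insert 9: [9, 43, 2, 45, 59, 35, 53, 24]
Insert 2: [2, 9, 43, 45, 59, 35, 53, 24]
Insert 45: [2, 9, 43, 45, 59, 35, 53, 24]
Insert 59: [2, 9, 43, 45, 59, 35, 53, 24]
Insert 35: [2, 9, 35, 43, 45, 59, 53, 24]
Insert 53: [2, 9, 35, 43, 45, 53, 59, 24]
Insert 24: [2, 9, 24, 35, 43, 45, 53, 59]

Sorted: [2, 9, 24, 35, 43, 45, 53, 59]


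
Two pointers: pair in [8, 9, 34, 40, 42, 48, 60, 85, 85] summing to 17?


lo=0(8)+hi=8(85)=93
lo=0(8)+hi=7(85)=93
lo=0(8)+hi=6(60)=68
lo=0(8)+hi=5(48)=56
lo=0(8)+hi=4(42)=50
lo=0(8)+hi=3(40)=48
lo=0(8)+hi=2(34)=42
lo=0(8)+hi=1(9)=17

Yes: 8+9=17


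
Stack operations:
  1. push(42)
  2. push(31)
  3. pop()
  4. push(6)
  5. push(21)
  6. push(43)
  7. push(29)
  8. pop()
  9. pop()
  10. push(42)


push(42) -> [42]
push(31) -> [42, 31]
pop()->31, [42]
push(6) -> [42, 6]
push(21) -> [42, 6, 21]
push(43) -> [42, 6, 21, 43]
push(29) -> [42, 6, 21, 43, 29]
pop()->29, [42, 6, 21, 43]
pop()->43, [42, 6, 21]
push(42) -> [42, 6, 21, 42]

Final stack: [42, 6, 21, 42]


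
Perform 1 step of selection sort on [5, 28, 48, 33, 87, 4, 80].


Initial: [5, 28, 48, 33, 87, 4, 80]
Step 1: min=4 at 5
  Swap: [4, 28, 48, 33, 87, 5, 80]

After 1 step: [4, 28, 48, 33, 87, 5, 80]


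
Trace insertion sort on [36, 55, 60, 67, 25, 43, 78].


Initial: [36, 55, 60, 67, 25, 43, 78]
Insert 55: [36, 55, 60, 67, 25, 43, 78]
Insert 60: [36, 55, 60, 67, 25, 43, 78]
Insert 67: [36, 55, 60, 67, 25, 43, 78]
Insert 25: [25, 36, 55, 60, 67, 43, 78]
Insert 43: [25, 36, 43, 55, 60, 67, 78]
Insert 78: [25, 36, 43, 55, 60, 67, 78]

Sorted: [25, 36, 43, 55, 60, 67, 78]


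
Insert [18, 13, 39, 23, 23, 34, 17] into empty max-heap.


Insert 18: [18]
Insert 13: [18, 13]
Insert 39: [39, 13, 18]
Insert 23: [39, 23, 18, 13]
Insert 23: [39, 23, 18, 13, 23]
Insert 34: [39, 23, 34, 13, 23, 18]
Insert 17: [39, 23, 34, 13, 23, 18, 17]

Final heap: [39, 23, 34, 13, 23, 18, 17]


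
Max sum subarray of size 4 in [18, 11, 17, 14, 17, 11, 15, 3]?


[0:4]: 60
[1:5]: 59
[2:6]: 59
[3:7]: 57
[4:8]: 46

Max: 60 at [0:4]


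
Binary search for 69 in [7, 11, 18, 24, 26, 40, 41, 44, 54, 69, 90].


Step 1: lo=0, hi=10, mid=5, val=40
Step 2: lo=6, hi=10, mid=8, val=54
Step 3: lo=9, hi=10, mid=9, val=69

Found at index 9


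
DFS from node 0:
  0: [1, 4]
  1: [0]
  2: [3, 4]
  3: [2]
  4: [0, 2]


Visit 0, push [4, 1]
Visit 1, push []
Visit 4, push [2]
Visit 2, push [3]
Visit 3, push []

DFS order: [0, 1, 4, 2, 3]


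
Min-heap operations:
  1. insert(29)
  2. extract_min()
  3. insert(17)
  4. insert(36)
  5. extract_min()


insert(29) -> [29]
extract_min()->29, []
insert(17) -> [17]
insert(36) -> [17, 36]
extract_min()->17, [36]

Final heap: [36]


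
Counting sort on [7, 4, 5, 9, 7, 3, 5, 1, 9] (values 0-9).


Input: [7, 4, 5, 9, 7, 3, 5, 1, 9]
Counts: [0, 1, 0, 1, 1, 2, 0, 2, 0, 2]

Sorted: [1, 3, 4, 5, 5, 7, 7, 9, 9]


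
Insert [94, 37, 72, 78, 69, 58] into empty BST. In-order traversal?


Insert 94: root
Insert 37: L from 94
Insert 72: L from 94 -> R from 37
Insert 78: L from 94 -> R from 37 -> R from 72
Insert 69: L from 94 -> R from 37 -> L from 72
Insert 58: L from 94 -> R from 37 -> L from 72 -> L from 69

In-order: [37, 58, 69, 72, 78, 94]


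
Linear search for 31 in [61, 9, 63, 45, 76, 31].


i=0: 61!=31
i=1: 9!=31
i=2: 63!=31
i=3: 45!=31
i=4: 76!=31
i=5: 31==31 found!

Found at 5, 6 comps


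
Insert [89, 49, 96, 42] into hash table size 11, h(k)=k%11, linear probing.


Insert 89: h=1 -> slot 1
Insert 49: h=5 -> slot 5
Insert 96: h=8 -> slot 8
Insert 42: h=9 -> slot 9

Table: [None, 89, None, None, None, 49, None, None, 96, 42, None]


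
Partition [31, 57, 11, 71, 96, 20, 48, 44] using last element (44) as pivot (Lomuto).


Pivot: 44
  31 <= 44: advance i (no swap)
  11 <= 44: swap -> [31, 11, 57, 71, 96, 20, 48, 44]
  20 <= 44: swap -> [31, 11, 20, 71, 96, 57, 48, 44]
Place pivot at 3: [31, 11, 20, 44, 96, 57, 48, 71]

Partitioned: [31, 11, 20, 44, 96, 57, 48, 71]


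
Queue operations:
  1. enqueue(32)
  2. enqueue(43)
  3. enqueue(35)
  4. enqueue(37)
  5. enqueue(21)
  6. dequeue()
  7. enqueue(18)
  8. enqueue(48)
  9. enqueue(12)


enqueue(32) -> [32]
enqueue(43) -> [32, 43]
enqueue(35) -> [32, 43, 35]
enqueue(37) -> [32, 43, 35, 37]
enqueue(21) -> [32, 43, 35, 37, 21]
dequeue()->32, [43, 35, 37, 21]
enqueue(18) -> [43, 35, 37, 21, 18]
enqueue(48) -> [43, 35, 37, 21, 18, 48]
enqueue(12) -> [43, 35, 37, 21, 18, 48, 12]

Final queue: [43, 35, 37, 21, 18, 48, 12]


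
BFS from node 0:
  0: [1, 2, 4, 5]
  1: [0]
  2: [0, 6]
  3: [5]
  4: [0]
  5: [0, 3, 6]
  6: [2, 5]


Visit 0, enqueue [1, 2, 4, 5]
Visit 1, enqueue []
Visit 2, enqueue [6]
Visit 4, enqueue []
Visit 5, enqueue [3]
Visit 6, enqueue []
Visit 3, enqueue []

BFS order: [0, 1, 2, 4, 5, 6, 3]


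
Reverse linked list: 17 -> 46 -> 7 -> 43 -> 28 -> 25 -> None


Step 1: curr=17, set curr.next=prev(None) | reversed so far: 17
Step 2: curr=46, set curr.next=prev(17) | reversed so far: 46 -> 17
Step 3: curr=7, set curr.next=prev(46) | reversed so far: 7 -> 46 -> 17
Step 4: curr=43, set curr.next=prev(7) | reversed so far: 43 -> 7 -> 46 -> 17
Step 5: curr=28, set curr.next=prev(43) | reversed so far: 28 -> 43 -> 7 -> 46 -> 17
Step 6: curr=25, set curr.next=prev(28) | reversed so far: 25 -> 28 -> 43 -> 7 -> 46 -> 17

25 -> 28 -> 43 -> 7 -> 46 -> 17 -> None


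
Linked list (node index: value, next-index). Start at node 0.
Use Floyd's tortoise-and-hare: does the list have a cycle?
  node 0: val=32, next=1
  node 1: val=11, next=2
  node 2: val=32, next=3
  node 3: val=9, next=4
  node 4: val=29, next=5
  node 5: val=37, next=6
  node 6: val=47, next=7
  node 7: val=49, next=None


Floyd's tortoise (slow, +1) and hare (fast, +2):
  init: slow=0, fast=0
  step 1: slow=1, fast=2
  step 2: slow=2, fast=4
  step 3: slow=3, fast=6
  step 4: fast 6->7->None, no cycle

Cycle: no


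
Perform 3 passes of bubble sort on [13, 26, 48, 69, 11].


Initial: [13, 26, 48, 69, 11]
Pass 1: [13, 26, 48, 11, 69] (1 swaps)
Pass 2: [13, 26, 11, 48, 69] (1 swaps)
Pass 3: [13, 11, 26, 48, 69] (1 swaps)

After 3 passes: [13, 11, 26, 48, 69]


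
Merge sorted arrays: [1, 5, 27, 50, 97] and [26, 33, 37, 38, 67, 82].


Take 1 from A
Take 5 from A
Take 26 from B
Take 27 from A
Take 33 from B
Take 37 from B
Take 38 from B
Take 50 from A
Take 67 from B
Take 82 from B

Merged: [1, 5, 26, 27, 33, 37, 38, 50, 67, 82, 97]


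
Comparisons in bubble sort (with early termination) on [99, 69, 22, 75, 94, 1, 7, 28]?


Algorithm: bubble sort (with early termination)
Input: [99, 69, 22, 75, 94, 1, 7, 28]
Sorted: [1, 7, 22, 28, 69, 75, 94, 99]

27


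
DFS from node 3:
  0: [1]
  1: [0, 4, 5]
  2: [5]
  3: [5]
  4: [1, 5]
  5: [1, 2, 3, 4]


Visit 3, push [5]
Visit 5, push [4, 2, 1]
Visit 1, push [4, 0]
Visit 0, push []
Visit 4, push []
Visit 2, push []

DFS order: [3, 5, 1, 0, 4, 2]


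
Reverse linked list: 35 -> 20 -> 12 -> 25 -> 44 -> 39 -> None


Step 1: curr=35, set curr.next=prev(None) | reversed so far: 35
Step 2: curr=20, set curr.next=prev(35) | reversed so far: 20 -> 35
Step 3: curr=12, set curr.next=prev(20) | reversed so far: 12 -> 20 -> 35
Step 4: curr=25, set curr.next=prev(12) | reversed so far: 25 -> 12 -> 20 -> 35
Step 5: curr=44, set curr.next=prev(25) | reversed so far: 44 -> 25 -> 12 -> 20 -> 35
Step 6: curr=39, set curr.next=prev(44) | reversed so far: 39 -> 44 -> 25 -> 12 -> 20 -> 35

39 -> 44 -> 25 -> 12 -> 20 -> 35 -> None


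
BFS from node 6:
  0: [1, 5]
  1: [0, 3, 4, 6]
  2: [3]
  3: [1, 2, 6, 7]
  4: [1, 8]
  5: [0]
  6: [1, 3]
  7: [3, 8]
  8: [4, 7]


Visit 6, enqueue [1, 3]
Visit 1, enqueue [0, 4]
Visit 3, enqueue [2, 7]
Visit 0, enqueue [5]
Visit 4, enqueue [8]
Visit 2, enqueue []
Visit 7, enqueue []
Visit 5, enqueue []
Visit 8, enqueue []

BFS order: [6, 1, 3, 0, 4, 2, 7, 5, 8]


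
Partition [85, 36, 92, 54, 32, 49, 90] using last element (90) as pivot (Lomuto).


Pivot: 90
  85 <= 90: advance i (no swap)
  36 <= 90: advance i (no swap)
  54 <= 90: swap -> [85, 36, 54, 92, 32, 49, 90]
  32 <= 90: swap -> [85, 36, 54, 32, 92, 49, 90]
  49 <= 90: swap -> [85, 36, 54, 32, 49, 92, 90]
Place pivot at 5: [85, 36, 54, 32, 49, 90, 92]

Partitioned: [85, 36, 54, 32, 49, 90, 92]


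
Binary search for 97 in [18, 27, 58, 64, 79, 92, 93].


Step 1: lo=0, hi=6, mid=3, val=64
Step 2: lo=4, hi=6, mid=5, val=92
Step 3: lo=6, hi=6, mid=6, val=93

Not found


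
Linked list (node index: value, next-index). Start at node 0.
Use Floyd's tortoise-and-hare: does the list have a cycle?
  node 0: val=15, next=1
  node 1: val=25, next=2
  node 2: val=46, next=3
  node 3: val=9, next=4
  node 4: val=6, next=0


Floyd's tortoise (slow, +1) and hare (fast, +2):
  init: slow=0, fast=0
  step 1: slow=1, fast=2
  step 2: slow=2, fast=4
  step 3: slow=3, fast=1
  step 4: slow=4, fast=3
  step 5: slow=0, fast=0
  slow == fast at node 0: cycle detected

Cycle: yes


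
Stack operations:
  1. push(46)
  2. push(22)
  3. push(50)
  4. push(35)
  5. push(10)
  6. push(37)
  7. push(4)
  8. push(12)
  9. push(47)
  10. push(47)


push(46) -> [46]
push(22) -> [46, 22]
push(50) -> [46, 22, 50]
push(35) -> [46, 22, 50, 35]
push(10) -> [46, 22, 50, 35, 10]
push(37) -> [46, 22, 50, 35, 10, 37]
push(4) -> [46, 22, 50, 35, 10, 37, 4]
push(12) -> [46, 22, 50, 35, 10, 37, 4, 12]
push(47) -> [46, 22, 50, 35, 10, 37, 4, 12, 47]
push(47) -> [46, 22, 50, 35, 10, 37, 4, 12, 47, 47]

Final stack: [46, 22, 50, 35, 10, 37, 4, 12, 47, 47]


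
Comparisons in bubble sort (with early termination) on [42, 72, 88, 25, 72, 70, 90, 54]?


Algorithm: bubble sort (with early termination)
Input: [42, 72, 88, 25, 72, 70, 90, 54]
Sorted: [25, 42, 54, 70, 72, 72, 88, 90]

27


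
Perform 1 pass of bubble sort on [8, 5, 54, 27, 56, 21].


Initial: [8, 5, 54, 27, 56, 21]
Pass 1: [5, 8, 27, 54, 21, 56] (3 swaps)

After 1 pass: [5, 8, 27, 54, 21, 56]


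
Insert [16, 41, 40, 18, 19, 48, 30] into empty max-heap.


Insert 16: [16]
Insert 41: [41, 16]
Insert 40: [41, 16, 40]
Insert 18: [41, 18, 40, 16]
Insert 19: [41, 19, 40, 16, 18]
Insert 48: [48, 19, 41, 16, 18, 40]
Insert 30: [48, 19, 41, 16, 18, 40, 30]

Final heap: [48, 19, 41, 16, 18, 40, 30]


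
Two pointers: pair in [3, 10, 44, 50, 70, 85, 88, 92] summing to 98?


lo=0(3)+hi=7(92)=95
lo=1(10)+hi=7(92)=102
lo=1(10)+hi=6(88)=98

Yes: 10+88=98


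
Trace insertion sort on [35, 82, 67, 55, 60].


Initial: [35, 82, 67, 55, 60]
Insert 82: [35, 82, 67, 55, 60]
Insert 67: [35, 67, 82, 55, 60]
Insert 55: [35, 55, 67, 82, 60]
Insert 60: [35, 55, 60, 67, 82]

Sorted: [35, 55, 60, 67, 82]


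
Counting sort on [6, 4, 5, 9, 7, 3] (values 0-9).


Input: [6, 4, 5, 9, 7, 3]
Counts: [0, 0, 0, 1, 1, 1, 1, 1, 0, 1]

Sorted: [3, 4, 5, 6, 7, 9]


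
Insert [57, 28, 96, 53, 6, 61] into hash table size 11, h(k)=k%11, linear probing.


Insert 57: h=2 -> slot 2
Insert 28: h=6 -> slot 6
Insert 96: h=8 -> slot 8
Insert 53: h=9 -> slot 9
Insert 6: h=6, 1 probes -> slot 7
Insert 61: h=6, 4 probes -> slot 10

Table: [None, None, 57, None, None, None, 28, 6, 96, 53, 61]


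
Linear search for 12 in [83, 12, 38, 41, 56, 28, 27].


i=0: 83!=12
i=1: 12==12 found!

Found at 1, 2 comps


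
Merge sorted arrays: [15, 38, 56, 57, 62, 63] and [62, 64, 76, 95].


Take 15 from A
Take 38 from A
Take 56 from A
Take 57 from A
Take 62 from A
Take 62 from B
Take 63 from A

Merged: [15, 38, 56, 57, 62, 62, 63, 64, 76, 95]


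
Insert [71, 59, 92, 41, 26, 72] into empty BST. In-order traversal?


Insert 71: root
Insert 59: L from 71
Insert 92: R from 71
Insert 41: L from 71 -> L from 59
Insert 26: L from 71 -> L from 59 -> L from 41
Insert 72: R from 71 -> L from 92

In-order: [26, 41, 59, 71, 72, 92]


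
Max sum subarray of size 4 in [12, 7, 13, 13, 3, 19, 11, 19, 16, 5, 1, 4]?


[0:4]: 45
[1:5]: 36
[2:6]: 48
[3:7]: 46
[4:8]: 52
[5:9]: 65
[6:10]: 51
[7:11]: 41
[8:12]: 26

Max: 65 at [5:9]


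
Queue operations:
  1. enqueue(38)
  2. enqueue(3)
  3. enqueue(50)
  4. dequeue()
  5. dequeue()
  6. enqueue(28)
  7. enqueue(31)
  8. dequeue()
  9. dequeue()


enqueue(38) -> [38]
enqueue(3) -> [38, 3]
enqueue(50) -> [38, 3, 50]
dequeue()->38, [3, 50]
dequeue()->3, [50]
enqueue(28) -> [50, 28]
enqueue(31) -> [50, 28, 31]
dequeue()->50, [28, 31]
dequeue()->28, [31]

Final queue: [31]


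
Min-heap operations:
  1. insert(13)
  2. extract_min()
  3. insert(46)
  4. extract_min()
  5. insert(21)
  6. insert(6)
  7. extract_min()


insert(13) -> [13]
extract_min()->13, []
insert(46) -> [46]
extract_min()->46, []
insert(21) -> [21]
insert(6) -> [6, 21]
extract_min()->6, [21]

Final heap: [21]


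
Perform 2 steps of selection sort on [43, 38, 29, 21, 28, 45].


Initial: [43, 38, 29, 21, 28, 45]
Step 1: min=21 at 3
  Swap: [21, 38, 29, 43, 28, 45]
Step 2: min=28 at 4
  Swap: [21, 28, 29, 43, 38, 45]

After 2 steps: [21, 28, 29, 43, 38, 45]


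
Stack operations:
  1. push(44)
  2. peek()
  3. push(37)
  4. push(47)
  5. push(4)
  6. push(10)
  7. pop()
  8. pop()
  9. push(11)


push(44) -> [44]
peek()->44
push(37) -> [44, 37]
push(47) -> [44, 37, 47]
push(4) -> [44, 37, 47, 4]
push(10) -> [44, 37, 47, 4, 10]
pop()->10, [44, 37, 47, 4]
pop()->4, [44, 37, 47]
push(11) -> [44, 37, 47, 11]

Final stack: [44, 37, 47, 11]


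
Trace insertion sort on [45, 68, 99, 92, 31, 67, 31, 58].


Initial: [45, 68, 99, 92, 31, 67, 31, 58]
Insert 68: [45, 68, 99, 92, 31, 67, 31, 58]
Insert 99: [45, 68, 99, 92, 31, 67, 31, 58]
Insert 92: [45, 68, 92, 99, 31, 67, 31, 58]
Insert 31: [31, 45, 68, 92, 99, 67, 31, 58]
Insert 67: [31, 45, 67, 68, 92, 99, 31, 58]
Insert 31: [31, 31, 45, 67, 68, 92, 99, 58]
Insert 58: [31, 31, 45, 58, 67, 68, 92, 99]

Sorted: [31, 31, 45, 58, 67, 68, 92, 99]


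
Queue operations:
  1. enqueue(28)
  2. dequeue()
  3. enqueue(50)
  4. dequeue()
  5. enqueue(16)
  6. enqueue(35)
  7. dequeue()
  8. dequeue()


enqueue(28) -> [28]
dequeue()->28, []
enqueue(50) -> [50]
dequeue()->50, []
enqueue(16) -> [16]
enqueue(35) -> [16, 35]
dequeue()->16, [35]
dequeue()->35, []

Final queue: []


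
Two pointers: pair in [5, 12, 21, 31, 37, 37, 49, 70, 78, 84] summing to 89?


lo=0(5)+hi=9(84)=89

Yes: 5+84=89


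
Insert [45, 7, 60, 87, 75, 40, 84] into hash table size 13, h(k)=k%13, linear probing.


Insert 45: h=6 -> slot 6
Insert 7: h=7 -> slot 7
Insert 60: h=8 -> slot 8
Insert 87: h=9 -> slot 9
Insert 75: h=10 -> slot 10
Insert 40: h=1 -> slot 1
Insert 84: h=6, 5 probes -> slot 11

Table: [None, 40, None, None, None, None, 45, 7, 60, 87, 75, 84, None]


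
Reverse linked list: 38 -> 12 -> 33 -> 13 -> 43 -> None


Step 1: curr=38, set curr.next=prev(None) | reversed so far: 38
Step 2: curr=12, set curr.next=prev(38) | reversed so far: 12 -> 38
Step 3: curr=33, set curr.next=prev(12) | reversed so far: 33 -> 12 -> 38
Step 4: curr=13, set curr.next=prev(33) | reversed so far: 13 -> 33 -> 12 -> 38
Step 5: curr=43, set curr.next=prev(13) | reversed so far: 43 -> 13 -> 33 -> 12 -> 38

43 -> 13 -> 33 -> 12 -> 38 -> None


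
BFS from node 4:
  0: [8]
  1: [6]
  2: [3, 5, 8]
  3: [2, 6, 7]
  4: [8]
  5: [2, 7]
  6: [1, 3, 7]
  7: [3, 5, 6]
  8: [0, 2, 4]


Visit 4, enqueue [8]
Visit 8, enqueue [0, 2]
Visit 0, enqueue []
Visit 2, enqueue [3, 5]
Visit 3, enqueue [6, 7]
Visit 5, enqueue []
Visit 6, enqueue [1]
Visit 7, enqueue []
Visit 1, enqueue []

BFS order: [4, 8, 0, 2, 3, 5, 6, 7, 1]


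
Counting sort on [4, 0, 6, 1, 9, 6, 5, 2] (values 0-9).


Input: [4, 0, 6, 1, 9, 6, 5, 2]
Counts: [1, 1, 1, 0, 1, 1, 2, 0, 0, 1]

Sorted: [0, 1, 2, 4, 5, 6, 6, 9]


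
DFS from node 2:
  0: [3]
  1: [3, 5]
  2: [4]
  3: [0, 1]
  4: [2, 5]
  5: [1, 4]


Visit 2, push [4]
Visit 4, push [5]
Visit 5, push [1]
Visit 1, push [3]
Visit 3, push [0]
Visit 0, push []

DFS order: [2, 4, 5, 1, 3, 0]


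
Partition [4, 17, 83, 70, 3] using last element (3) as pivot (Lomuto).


Pivot: 3
Place pivot at 0: [3, 17, 83, 70, 4]

Partitioned: [3, 17, 83, 70, 4]


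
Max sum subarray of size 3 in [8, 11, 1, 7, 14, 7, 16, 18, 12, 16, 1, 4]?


[0:3]: 20
[1:4]: 19
[2:5]: 22
[3:6]: 28
[4:7]: 37
[5:8]: 41
[6:9]: 46
[7:10]: 46
[8:11]: 29
[9:12]: 21

Max: 46 at [6:9]


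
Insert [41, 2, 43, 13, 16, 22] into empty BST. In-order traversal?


Insert 41: root
Insert 2: L from 41
Insert 43: R from 41
Insert 13: L from 41 -> R from 2
Insert 16: L from 41 -> R from 2 -> R from 13
Insert 22: L from 41 -> R from 2 -> R from 13 -> R from 16

In-order: [2, 13, 16, 22, 41, 43]


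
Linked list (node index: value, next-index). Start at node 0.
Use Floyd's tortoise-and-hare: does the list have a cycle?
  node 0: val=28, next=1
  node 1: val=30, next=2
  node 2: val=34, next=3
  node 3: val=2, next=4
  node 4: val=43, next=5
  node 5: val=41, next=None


Floyd's tortoise (slow, +1) and hare (fast, +2):
  init: slow=0, fast=0
  step 1: slow=1, fast=2
  step 2: slow=2, fast=4
  step 3: fast 4->5->None, no cycle

Cycle: no


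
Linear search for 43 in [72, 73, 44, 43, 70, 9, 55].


i=0: 72!=43
i=1: 73!=43
i=2: 44!=43
i=3: 43==43 found!

Found at 3, 4 comps


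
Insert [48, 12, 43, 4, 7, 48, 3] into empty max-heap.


Insert 48: [48]
Insert 12: [48, 12]
Insert 43: [48, 12, 43]
Insert 4: [48, 12, 43, 4]
Insert 7: [48, 12, 43, 4, 7]
Insert 48: [48, 12, 48, 4, 7, 43]
Insert 3: [48, 12, 48, 4, 7, 43, 3]

Final heap: [48, 12, 48, 4, 7, 43, 3]
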